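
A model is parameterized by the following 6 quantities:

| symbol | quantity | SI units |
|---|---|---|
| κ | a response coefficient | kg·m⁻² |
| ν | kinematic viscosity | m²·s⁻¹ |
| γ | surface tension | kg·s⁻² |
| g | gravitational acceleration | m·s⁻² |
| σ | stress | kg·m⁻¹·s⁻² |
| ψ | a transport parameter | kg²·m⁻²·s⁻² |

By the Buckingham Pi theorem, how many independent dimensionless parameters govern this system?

3

There are 6 variables and 3 base dimensions (M, L, T).
The dimension matrix has rank 3.
Independent dimensionless groups: 6 − 3 = 3.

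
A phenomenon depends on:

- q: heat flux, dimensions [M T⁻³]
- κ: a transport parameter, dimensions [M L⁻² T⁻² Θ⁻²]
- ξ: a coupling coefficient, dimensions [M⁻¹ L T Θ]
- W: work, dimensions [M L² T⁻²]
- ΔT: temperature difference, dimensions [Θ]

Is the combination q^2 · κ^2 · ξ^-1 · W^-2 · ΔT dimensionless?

no

Sum the exponent of each base dimension across the product:
  M: 2·[q]_M + 2·[κ]_M − [ξ]_M − 2·[W]_M + [ΔT]_M = 2·(1) + 2·(1) − (-1) − 2·(1) + (0) = 3
  L: 2·[q]_L + 2·[κ]_L − [ξ]_L − 2·[W]_L + [ΔT]_L = 2·(0) + 2·(-2) − (1) − 2·(2) + (0) = -9
  T: 2·[q]_T + 2·[κ]_T − [ξ]_T − 2·[W]_T + [ΔT]_T = 2·(-3) + 2·(-2) − (1) − 2·(-2) + (0) = -7
  Θ: 2·[q]_Θ + 2·[κ]_Θ − [ξ]_Θ − 2·[W]_Θ + [ΔT]_Θ = 2·(0) + 2·(-2) − (1) − 2·(0) + (1) = -4
Net dimensions [M³ L⁻⁹ T⁻⁷ Θ⁻⁴] ≠ [1] — not dimensionless.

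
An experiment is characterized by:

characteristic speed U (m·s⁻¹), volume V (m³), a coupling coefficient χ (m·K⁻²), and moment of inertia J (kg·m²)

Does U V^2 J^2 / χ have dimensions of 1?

Sum the exponent of each base dimension across the product:
  M: [U]_M + 2·[V]_M − [χ]_M + 2·[J]_M = (0) + 2·(0) − (0) + 2·(1) = 2
  L: [U]_L + 2·[V]_L − [χ]_L + 2·[J]_L = (1) + 2·(3) − (1) + 2·(2) = 10
  T: [U]_T + 2·[V]_T − [χ]_T + 2·[J]_T = (-1) + 2·(0) − (0) + 2·(0) = -1
  Θ: [U]_Θ + 2·[V]_Θ − [χ]_Θ + 2·[J]_Θ = (0) + 2·(0) − (-2) + 2·(0) = 2
Net dimensions [M² L¹⁰ T⁻¹ Θ²] ≠ [1] — not dimensionless.

no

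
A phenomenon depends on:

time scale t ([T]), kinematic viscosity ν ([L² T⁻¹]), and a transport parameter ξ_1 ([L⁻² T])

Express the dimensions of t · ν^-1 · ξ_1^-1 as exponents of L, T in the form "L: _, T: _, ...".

L: 0, T: 1

Collect each base-dimension exponent across the product:
  L: (0) − (2) − (-2) = 0
  T: (1) − (-1) − (1) = 1
So the dimensions are [T].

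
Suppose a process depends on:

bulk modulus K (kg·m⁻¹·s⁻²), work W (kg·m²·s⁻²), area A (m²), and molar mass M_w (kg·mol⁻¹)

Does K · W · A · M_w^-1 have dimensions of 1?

Sum the exponent of each base dimension across the product:
  M: [K]_M + [W]_M + [A]_M − [M_w]_M = (1) + (1) + (0) − (1) = 1
  L: [K]_L + [W]_L + [A]_L − [M_w]_L = (-1) + (2) + (2) − (0) = 3
  T: [K]_T + [W]_T + [A]_T − [M_w]_T = (-2) + (-2) + (0) − (0) = -4
  N: [K]_N + [W]_N + [A]_N − [M_w]_N = (0) + (0) + (0) − (-1) = 1
Net dimensions [M L³ T⁻⁴ N] ≠ [1] — not dimensionless.

no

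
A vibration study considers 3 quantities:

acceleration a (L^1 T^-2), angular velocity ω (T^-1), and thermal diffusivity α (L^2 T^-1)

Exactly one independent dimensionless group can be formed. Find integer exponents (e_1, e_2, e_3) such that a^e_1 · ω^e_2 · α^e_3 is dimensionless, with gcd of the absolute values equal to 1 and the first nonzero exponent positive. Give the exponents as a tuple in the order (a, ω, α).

L: e_1·(1) + e_2·(0) + e_3·(2) = 0
T: e_1·(-2) + e_2·(-1) + e_3·(-1) = 0
Solving this homogeneous linear system for the smallest-integer solution (first nonzero entry positive) gives (2, -3, -1).

(2, -3, -1)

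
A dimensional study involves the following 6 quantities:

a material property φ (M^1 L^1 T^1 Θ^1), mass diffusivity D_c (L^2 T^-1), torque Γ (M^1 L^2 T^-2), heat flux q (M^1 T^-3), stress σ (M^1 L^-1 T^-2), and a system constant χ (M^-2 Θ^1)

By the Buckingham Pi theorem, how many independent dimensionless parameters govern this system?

2

There are 6 variables and 4 base dimensions (M, L, T, Θ).
The dimension matrix has rank 4.
Independent dimensionless groups: 6 − 4 = 2.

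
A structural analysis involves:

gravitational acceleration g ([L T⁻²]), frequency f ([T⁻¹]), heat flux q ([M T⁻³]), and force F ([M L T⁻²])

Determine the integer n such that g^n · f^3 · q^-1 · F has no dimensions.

-1

Balance the L exponent: (1)·n from g, plus 3·(0) − (0) + (1) = 1 from the rest, must sum to zero.
n + 1 = 0, so n = -1.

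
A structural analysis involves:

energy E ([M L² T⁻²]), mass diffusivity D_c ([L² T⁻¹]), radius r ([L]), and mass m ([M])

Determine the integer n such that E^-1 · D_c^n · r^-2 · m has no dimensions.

Balance the L exponent: (2)·n from D_c, plus −(2) − 2·(1) + (0) = -4 from the rest, must sum to zero.
2n − 4 = 0, so n = 2.

2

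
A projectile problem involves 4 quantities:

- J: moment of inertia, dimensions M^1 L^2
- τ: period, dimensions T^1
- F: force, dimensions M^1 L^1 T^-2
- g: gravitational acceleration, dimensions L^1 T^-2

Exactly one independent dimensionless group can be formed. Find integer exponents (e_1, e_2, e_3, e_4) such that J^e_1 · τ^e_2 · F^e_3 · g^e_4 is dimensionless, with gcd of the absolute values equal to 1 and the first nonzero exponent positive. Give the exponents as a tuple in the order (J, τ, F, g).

(1, -4, -1, -1)

M: e_1·(1) + e_2·(0) + e_3·(1) + e_4·(0) = 0
L: e_1·(2) + e_2·(0) + e_3·(1) + e_4·(1) = 0
T: e_1·(0) + e_2·(1) + e_3·(-2) + e_4·(-2) = 0
Solving this homogeneous linear system for the smallest-integer solution (first nonzero entry positive) gives (1, -4, -1, -1).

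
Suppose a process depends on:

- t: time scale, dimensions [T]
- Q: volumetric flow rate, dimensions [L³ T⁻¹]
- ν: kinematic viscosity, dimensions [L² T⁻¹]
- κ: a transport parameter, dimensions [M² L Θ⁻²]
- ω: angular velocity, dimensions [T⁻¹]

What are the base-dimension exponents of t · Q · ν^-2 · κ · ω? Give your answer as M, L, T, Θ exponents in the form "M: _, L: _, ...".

Collect each base-dimension exponent across the product:
  M: (0) + (0) − 2·(0) + (2) + (0) = 2
  L: (0) + (3) − 2·(2) + (1) + (0) = 0
  T: (1) + (-1) − 2·(-1) + (0) + (-1) = 1
  Θ: (0) + (0) − 2·(0) + (-2) + (0) = -2
So the dimensions are [M² T Θ⁻²].

M: 2, L: 0, T: 1, Θ: -2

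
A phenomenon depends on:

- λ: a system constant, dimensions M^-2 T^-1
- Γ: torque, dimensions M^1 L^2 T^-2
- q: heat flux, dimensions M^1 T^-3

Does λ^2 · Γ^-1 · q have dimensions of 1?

Sum the exponent of each base dimension across the product:
  M: 2·[λ]_M − [Γ]_M + [q]_M = 2·(-2) − (1) + (1) = -4
  L: 2·[λ]_L − [Γ]_L + [q]_L = 2·(0) − (2) + (0) = -2
  T: 2·[λ]_T − [Γ]_T + [q]_T = 2·(-1) − (-2) + (-3) = -3
Net dimensions [M⁻⁴ L⁻² T⁻³] ≠ [1] — not dimensionless.

no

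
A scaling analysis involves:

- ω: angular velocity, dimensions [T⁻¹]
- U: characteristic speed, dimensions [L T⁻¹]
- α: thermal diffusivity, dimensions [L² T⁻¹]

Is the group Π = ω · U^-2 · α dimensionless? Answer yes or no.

Sum the exponent of each base dimension across the product:
  M: [ω]_M − 2·[U]_M + [α]_M = (0) − 2·(0) + (0) = 0
  L: [ω]_L − 2·[U]_L + [α]_L = (0) − 2·(1) + (2) = 0
  T: [ω]_T − 2·[U]_T + [α]_T = (-1) − 2·(-1) + (-1) = 0
  Θ: [ω]_Θ − 2·[U]_Θ + [α]_Θ = (0) − 2·(0) + (0) = 0
All base exponents vanish — dimensionless.

yes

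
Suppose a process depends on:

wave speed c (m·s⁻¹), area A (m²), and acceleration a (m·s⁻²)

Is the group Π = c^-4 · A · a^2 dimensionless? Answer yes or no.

Sum the exponent of each base dimension across the product:
  L: −4·[c]_L + [A]_L + 2·[a]_L = −4·(1) + (2) + 2·(1) = 0
  T: −4·[c]_T + [A]_T + 2·[a]_T = −4·(-1) + (0) + 2·(-2) = 0
All base exponents vanish — dimensionless.

yes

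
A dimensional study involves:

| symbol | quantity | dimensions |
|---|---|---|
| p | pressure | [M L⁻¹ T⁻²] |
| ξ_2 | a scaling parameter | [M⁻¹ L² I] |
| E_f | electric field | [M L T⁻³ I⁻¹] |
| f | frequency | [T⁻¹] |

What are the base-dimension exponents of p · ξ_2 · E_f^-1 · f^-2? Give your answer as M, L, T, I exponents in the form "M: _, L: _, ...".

Collect each base-dimension exponent across the product:
  M: (1) + (-1) − (1) − 2·(0) = -1
  L: (-1) + (2) − (1) − 2·(0) = 0
  T: (-2) + (0) − (-3) − 2·(-1) = 3
  I: (0) + (1) − (-1) − 2·(0) = 2
So the dimensions are [M⁻¹ T³ I²].

M: -1, L: 0, T: 3, I: 2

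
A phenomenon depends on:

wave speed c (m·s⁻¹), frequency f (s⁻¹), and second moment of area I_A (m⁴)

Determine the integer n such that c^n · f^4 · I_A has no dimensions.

Balance the L exponent: (1)·n from c, plus 4·(0) + (4) = 4 from the rest, must sum to zero.
n + 4 = 0, so n = -4.

-4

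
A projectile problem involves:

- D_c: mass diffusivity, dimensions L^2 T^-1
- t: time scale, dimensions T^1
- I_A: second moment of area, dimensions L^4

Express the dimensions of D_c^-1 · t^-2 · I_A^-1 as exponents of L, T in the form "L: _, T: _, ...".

Collect each base-dimension exponent across the product:
  L: −(2) − 2·(0) − (4) = -6
  T: −(-1) − 2·(1) − (0) = -1
So the dimensions are [L⁻⁶ T⁻¹].

L: -6, T: -1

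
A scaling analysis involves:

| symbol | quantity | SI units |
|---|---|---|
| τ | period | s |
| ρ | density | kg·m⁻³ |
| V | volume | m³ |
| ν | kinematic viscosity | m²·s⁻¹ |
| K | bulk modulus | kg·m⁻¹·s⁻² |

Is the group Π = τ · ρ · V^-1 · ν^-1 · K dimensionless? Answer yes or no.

Sum the exponent of each base dimension across the product:
  M: [τ]_M + [ρ]_M − [V]_M − [ν]_M + [K]_M = (0) + (1) − (0) − (0) + (1) = 2
  L: [τ]_L + [ρ]_L − [V]_L − [ν]_L + [K]_L = (0) + (-3) − (3) − (2) + (-1) = -9
  T: [τ]_T + [ρ]_T − [V]_T − [ν]_T + [K]_T = (1) + (0) − (0) − (-1) + (-2) = 0
Net dimensions [M² L⁻⁹] ≠ [1] — not dimensionless.

no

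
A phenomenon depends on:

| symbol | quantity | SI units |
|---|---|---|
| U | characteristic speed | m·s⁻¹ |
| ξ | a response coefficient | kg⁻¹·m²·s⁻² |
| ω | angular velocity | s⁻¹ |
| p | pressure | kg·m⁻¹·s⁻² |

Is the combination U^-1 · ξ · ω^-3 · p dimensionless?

Sum the exponent of each base dimension across the product:
  M: −[U]_M + [ξ]_M − 3·[ω]_M + [p]_M = −(0) + (-1) − 3·(0) + (1) = 0
  L: −[U]_L + [ξ]_L − 3·[ω]_L + [p]_L = −(1) + (2) − 3·(0) + (-1) = 0
  T: −[U]_T + [ξ]_T − 3·[ω]_T + [p]_T = −(-1) + (-2) − 3·(-1) + (-2) = 0
All base exponents vanish — dimensionless.

yes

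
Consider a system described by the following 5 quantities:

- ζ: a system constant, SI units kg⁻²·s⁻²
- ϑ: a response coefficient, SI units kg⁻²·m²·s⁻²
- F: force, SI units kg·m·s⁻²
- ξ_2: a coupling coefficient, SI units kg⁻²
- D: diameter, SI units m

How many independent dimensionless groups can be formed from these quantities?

There are 5 variables and 3 base dimensions (M, L, T).
The dimension matrix has rank 3.
Independent dimensionless groups: 5 − 3 = 2.

2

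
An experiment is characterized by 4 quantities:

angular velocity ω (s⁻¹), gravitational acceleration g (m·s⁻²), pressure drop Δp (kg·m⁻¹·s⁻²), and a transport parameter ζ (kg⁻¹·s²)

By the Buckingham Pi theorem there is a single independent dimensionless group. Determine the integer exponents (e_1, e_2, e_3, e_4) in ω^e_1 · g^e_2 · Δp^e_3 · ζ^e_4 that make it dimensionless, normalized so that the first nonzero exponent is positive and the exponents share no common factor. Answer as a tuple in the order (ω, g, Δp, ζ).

(2, -1, -1, -1)

M: e_1·(0) + e_2·(0) + e_3·(1) + e_4·(-1) = 0
L: e_1·(0) + e_2·(1) + e_3·(-1) + e_4·(0) = 0
T: e_1·(-1) + e_2·(-2) + e_3·(-2) + e_4·(2) = 0
Solving this homogeneous linear system for the smallest-integer solution (first nonzero entry positive) gives (2, -1, -1, -1).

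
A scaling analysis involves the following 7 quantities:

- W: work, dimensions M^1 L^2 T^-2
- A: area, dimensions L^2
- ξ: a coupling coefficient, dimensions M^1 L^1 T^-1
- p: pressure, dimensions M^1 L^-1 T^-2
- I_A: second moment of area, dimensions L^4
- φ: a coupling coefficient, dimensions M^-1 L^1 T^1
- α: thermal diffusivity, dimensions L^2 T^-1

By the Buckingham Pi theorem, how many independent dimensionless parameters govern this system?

4

There are 7 variables and 3 base dimensions (M, L, T).
The dimension matrix has rank 3.
Independent dimensionless groups: 7 − 3 = 4.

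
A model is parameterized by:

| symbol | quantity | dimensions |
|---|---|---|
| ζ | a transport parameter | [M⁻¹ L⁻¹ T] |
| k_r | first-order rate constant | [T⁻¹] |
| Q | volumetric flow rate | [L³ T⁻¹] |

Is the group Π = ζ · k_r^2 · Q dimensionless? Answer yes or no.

Sum the exponent of each base dimension across the product:
  M: [ζ]_M + 2·[k_r]_M + [Q]_M = (-1) + 2·(0) + (0) = -1
  L: [ζ]_L + 2·[k_r]_L + [Q]_L = (-1) + 2·(0) + (3) = 2
  T: [ζ]_T + 2·[k_r]_T + [Q]_T = (1) + 2·(-1) + (-1) = -2
Net dimensions [M⁻¹ L² T⁻²] ≠ [1] — not dimensionless.

no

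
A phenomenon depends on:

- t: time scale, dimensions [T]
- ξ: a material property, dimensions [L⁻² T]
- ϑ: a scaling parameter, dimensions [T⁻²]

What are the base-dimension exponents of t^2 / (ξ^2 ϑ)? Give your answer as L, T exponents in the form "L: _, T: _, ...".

L: 4, T: 2

Collect each base-dimension exponent across the product:
  L: 2·(0) − 2·(-2) − (0) = 4
  T: 2·(1) − 2·(1) − (-2) = 2
So the dimensions are [L⁴ T²].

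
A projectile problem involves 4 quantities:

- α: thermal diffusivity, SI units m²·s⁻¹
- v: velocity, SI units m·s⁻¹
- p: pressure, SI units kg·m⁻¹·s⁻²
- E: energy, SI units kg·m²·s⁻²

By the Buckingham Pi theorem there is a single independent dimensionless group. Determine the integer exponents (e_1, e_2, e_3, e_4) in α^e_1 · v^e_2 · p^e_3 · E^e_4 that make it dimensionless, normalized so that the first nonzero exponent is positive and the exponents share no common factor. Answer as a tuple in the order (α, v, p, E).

M: e_1·(0) + e_2·(0) + e_3·(1) + e_4·(1) = 0
L: e_1·(2) + e_2·(1) + e_3·(-1) + e_4·(2) = 0
T: e_1·(-1) + e_2·(-1) + e_3·(-2) + e_4·(-2) = 0
Solving this homogeneous linear system for the smallest-integer solution (first nonzero entry positive) gives (3, -3, 1, -1).

(3, -3, 1, -1)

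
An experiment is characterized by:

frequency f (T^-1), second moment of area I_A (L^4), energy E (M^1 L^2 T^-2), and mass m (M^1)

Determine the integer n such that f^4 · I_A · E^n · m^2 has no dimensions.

Balance the M exponent: (1)·n from E, plus 4·(0) + (0) + 2·(1) = 2 from the rest, must sum to zero.
n + 2 = 0, so n = -2.

-2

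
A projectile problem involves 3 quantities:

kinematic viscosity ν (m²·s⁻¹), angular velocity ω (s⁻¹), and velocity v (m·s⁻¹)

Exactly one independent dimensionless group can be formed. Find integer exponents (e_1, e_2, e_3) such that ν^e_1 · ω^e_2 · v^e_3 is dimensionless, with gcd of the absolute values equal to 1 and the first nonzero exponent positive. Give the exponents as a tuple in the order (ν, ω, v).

L: e_1·(2) + e_2·(0) + e_3·(1) = 0
T: e_1·(-1) + e_2·(-1) + e_3·(-1) = 0
Solving this homogeneous linear system for the smallest-integer solution (first nonzero entry positive) gives (1, 1, -2).

(1, 1, -2)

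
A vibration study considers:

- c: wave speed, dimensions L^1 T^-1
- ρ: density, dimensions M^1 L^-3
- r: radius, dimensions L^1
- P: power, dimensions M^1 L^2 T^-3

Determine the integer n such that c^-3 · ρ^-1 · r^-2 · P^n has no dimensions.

1

Balance the M exponent: (1)·n from P, plus −3·(0) − (1) − 2·(0) = -1 from the rest, must sum to zero.
n − 1 = 0, so n = 1.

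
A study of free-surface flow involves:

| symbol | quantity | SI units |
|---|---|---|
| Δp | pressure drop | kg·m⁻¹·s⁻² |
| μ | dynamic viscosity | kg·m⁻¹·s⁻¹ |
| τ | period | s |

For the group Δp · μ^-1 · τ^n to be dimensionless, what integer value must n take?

1

Balance the T exponent: (1)·n from τ, plus (-2) − (-1) = -1 from the rest, must sum to zero.
n − 1 = 0, so n = 1.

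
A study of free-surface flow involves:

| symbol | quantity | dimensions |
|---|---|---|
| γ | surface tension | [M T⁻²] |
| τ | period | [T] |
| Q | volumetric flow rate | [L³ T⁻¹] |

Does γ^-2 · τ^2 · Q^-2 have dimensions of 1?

no

Sum the exponent of each base dimension across the product:
  M: −2·[γ]_M + 2·[τ]_M − 2·[Q]_M = −2·(1) + 2·(0) − 2·(0) = -2
  L: −2·[γ]_L + 2·[τ]_L − 2·[Q]_L = −2·(0) + 2·(0) − 2·(3) = -6
  T: −2·[γ]_T + 2·[τ]_T − 2·[Q]_T = −2·(-2) + 2·(1) − 2·(-1) = 8
Net dimensions [M⁻² L⁻⁶ T⁸] ≠ [1] — not dimensionless.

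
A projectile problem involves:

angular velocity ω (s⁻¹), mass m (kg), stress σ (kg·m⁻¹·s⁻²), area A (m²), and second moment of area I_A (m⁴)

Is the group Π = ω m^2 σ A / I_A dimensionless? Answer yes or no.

no

Sum the exponent of each base dimension across the product:
  M: [ω]_M + 2·[m]_M + [σ]_M + [A]_M − [I_A]_M = (0) + 2·(1) + (1) + (0) − (0) = 3
  L: [ω]_L + 2·[m]_L + [σ]_L + [A]_L − [I_A]_L = (0) + 2·(0) + (-1) + (2) − (4) = -3
  T: [ω]_T + 2·[m]_T + [σ]_T + [A]_T − [I_A]_T = (-1) + 2·(0) + (-2) + (0) − (0) = -3
Net dimensions [M³ L⁻³ T⁻³] ≠ [1] — not dimensionless.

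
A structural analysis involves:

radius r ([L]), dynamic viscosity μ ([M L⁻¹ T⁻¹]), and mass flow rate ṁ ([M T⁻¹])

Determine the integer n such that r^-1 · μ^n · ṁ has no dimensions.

Balance the M exponent: (1)·n from μ, plus −(0) + (1) = 1 from the rest, must sum to zero.
n + 1 = 0, so n = -1.

-1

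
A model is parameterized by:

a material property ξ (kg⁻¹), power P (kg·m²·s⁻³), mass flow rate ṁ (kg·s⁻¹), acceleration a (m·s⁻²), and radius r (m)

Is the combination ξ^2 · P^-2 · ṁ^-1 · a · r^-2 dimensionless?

no

Sum the exponent of each base dimension across the product:
  M: 2·[ξ]_M − 2·[P]_M − [ṁ]_M + [a]_M − 2·[r]_M = 2·(-1) − 2·(1) − (1) + (0) − 2·(0) = -5
  L: 2·[ξ]_L − 2·[P]_L − [ṁ]_L + [a]_L − 2·[r]_L = 2·(0) − 2·(2) − (0) + (1) − 2·(1) = -5
  T: 2·[ξ]_T − 2·[P]_T − [ṁ]_T + [a]_T − 2·[r]_T = 2·(0) − 2·(-3) − (-1) + (-2) − 2·(0) = 5
Net dimensions [M⁻⁵ L⁻⁵ T⁵] ≠ [1] — not dimensionless.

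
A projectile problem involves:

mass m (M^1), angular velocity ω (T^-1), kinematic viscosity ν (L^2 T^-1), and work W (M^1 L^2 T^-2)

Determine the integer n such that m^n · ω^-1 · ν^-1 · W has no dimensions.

Balance the M exponent: (1)·n from m, plus −(0) − (0) + (1) = 1 from the rest, must sum to zero.
n + 1 = 0, so n = -1.

-1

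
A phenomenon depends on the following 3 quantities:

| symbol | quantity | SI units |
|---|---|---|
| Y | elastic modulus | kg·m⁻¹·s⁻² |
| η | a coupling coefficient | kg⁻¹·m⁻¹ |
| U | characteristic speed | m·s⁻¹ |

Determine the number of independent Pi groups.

There are 3 variables and 3 base dimensions (M, L, T).
The dimension matrix has rank 3.
Independent dimensionless groups: 3 − 3 = 0.

0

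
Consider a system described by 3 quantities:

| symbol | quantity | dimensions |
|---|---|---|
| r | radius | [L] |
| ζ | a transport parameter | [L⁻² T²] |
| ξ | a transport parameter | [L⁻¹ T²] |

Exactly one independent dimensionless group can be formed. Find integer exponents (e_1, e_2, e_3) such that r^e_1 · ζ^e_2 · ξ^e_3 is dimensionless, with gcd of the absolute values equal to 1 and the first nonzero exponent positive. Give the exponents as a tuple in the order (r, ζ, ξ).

(1, 1, -1)

L: e_1·(1) + e_2·(-2) + e_3·(-1) = 0
T: e_1·(0) + e_2·(2) + e_3·(2) = 0
Solving this homogeneous linear system for the smallest-integer solution (first nonzero entry positive) gives (1, 1, -1).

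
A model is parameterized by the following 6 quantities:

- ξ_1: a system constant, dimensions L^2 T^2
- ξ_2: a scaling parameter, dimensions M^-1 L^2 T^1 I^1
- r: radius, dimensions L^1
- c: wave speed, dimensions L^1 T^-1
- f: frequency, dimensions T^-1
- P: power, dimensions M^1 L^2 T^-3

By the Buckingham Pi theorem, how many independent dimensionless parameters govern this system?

There are 6 variables and 4 base dimensions (M, L, T, I).
The dimension matrix has rank 4.
Independent dimensionless groups: 6 − 4 = 2.

2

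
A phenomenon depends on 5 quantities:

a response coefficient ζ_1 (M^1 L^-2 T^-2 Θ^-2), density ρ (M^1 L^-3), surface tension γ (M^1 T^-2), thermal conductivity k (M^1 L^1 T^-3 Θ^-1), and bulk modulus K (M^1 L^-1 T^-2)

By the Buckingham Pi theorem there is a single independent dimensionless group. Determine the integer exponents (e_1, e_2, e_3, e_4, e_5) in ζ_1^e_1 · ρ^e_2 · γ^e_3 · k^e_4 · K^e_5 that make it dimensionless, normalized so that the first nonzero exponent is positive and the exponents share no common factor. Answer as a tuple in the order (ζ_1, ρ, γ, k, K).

(1, -1, 3, -2, -1)

M: e_1·(1) + e_2·(1) + e_3·(1) + e_4·(1) + e_5·(1) = 0
L: e_1·(-2) + e_2·(-3) + e_3·(0) + e_4·(1) + e_5·(-1) = 0
T: e_1·(-2) + e_2·(0) + e_3·(-2) + e_4·(-3) + e_5·(-2) = 0
Θ: e_1·(-2) + e_2·(0) + e_3·(0) + e_4·(-1) + e_5·(0) = 0
Solving this homogeneous linear system for the smallest-integer solution (first nonzero entry positive) gives (1, -1, 3, -2, -1).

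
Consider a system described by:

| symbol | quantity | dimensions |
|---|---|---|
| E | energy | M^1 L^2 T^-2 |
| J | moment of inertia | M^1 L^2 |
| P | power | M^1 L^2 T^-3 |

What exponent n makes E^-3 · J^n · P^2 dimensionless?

1

Balance the M exponent: (1)·n from J, plus −3·(1) + 2·(1) = -1 from the rest, must sum to zero.
n − 1 = 0, so n = 1.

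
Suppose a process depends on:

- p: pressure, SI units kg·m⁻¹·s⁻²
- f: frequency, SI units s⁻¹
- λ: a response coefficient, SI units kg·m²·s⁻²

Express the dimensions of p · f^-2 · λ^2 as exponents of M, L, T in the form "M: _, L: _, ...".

M: 3, L: 3, T: -4

Collect each base-dimension exponent across the product:
  M: (1) − 2·(0) + 2·(1) = 3
  L: (-1) − 2·(0) + 2·(2) = 3
  T: (-2) − 2·(-1) + 2·(-2) = -4
So the dimensions are [M³ L³ T⁻⁴].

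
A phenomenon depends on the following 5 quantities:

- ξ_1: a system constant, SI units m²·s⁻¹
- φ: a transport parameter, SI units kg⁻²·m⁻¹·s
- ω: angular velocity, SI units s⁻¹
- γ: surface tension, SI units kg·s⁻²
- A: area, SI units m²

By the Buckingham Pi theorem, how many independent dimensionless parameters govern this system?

2

There are 5 variables and 3 base dimensions (M, L, T).
The dimension matrix has rank 3.
Independent dimensionless groups: 5 − 3 = 2.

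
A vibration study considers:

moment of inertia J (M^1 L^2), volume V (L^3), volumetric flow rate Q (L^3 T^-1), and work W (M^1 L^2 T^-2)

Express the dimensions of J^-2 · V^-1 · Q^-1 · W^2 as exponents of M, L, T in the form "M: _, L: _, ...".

Collect each base-dimension exponent across the product:
  M: −2·(1) − (0) − (0) + 2·(1) = 0
  L: −2·(2) − (3) − (3) + 2·(2) = -6
  T: −2·(0) − (0) − (-1) + 2·(-2) = -3
So the dimensions are [L⁻⁶ T⁻³].

M: 0, L: -6, T: -3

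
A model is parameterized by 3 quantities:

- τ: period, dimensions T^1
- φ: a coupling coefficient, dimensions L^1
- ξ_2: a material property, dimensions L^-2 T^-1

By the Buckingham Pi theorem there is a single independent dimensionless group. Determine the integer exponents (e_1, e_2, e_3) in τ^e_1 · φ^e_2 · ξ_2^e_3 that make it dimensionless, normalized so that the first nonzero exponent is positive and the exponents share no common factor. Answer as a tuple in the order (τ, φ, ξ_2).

(1, 2, 1)

L: e_1·(0) + e_2·(1) + e_3·(-2) = 0
T: e_1·(1) + e_2·(0) + e_3·(-1) = 0
Solving this homogeneous linear system for the smallest-integer solution (first nonzero entry positive) gives (1, 2, 1).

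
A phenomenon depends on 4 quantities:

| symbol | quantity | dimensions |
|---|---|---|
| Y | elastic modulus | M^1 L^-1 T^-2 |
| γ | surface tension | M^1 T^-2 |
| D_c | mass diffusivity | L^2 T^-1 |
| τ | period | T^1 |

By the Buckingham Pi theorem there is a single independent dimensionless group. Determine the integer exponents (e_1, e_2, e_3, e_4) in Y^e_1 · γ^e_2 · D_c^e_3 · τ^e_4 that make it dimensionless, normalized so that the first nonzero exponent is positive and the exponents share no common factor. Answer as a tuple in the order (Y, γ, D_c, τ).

(2, -2, 1, 1)

M: e_1·(1) + e_2·(1) + e_3·(0) + e_4·(0) = 0
L: e_1·(-1) + e_2·(0) + e_3·(2) + e_4·(0) = 0
T: e_1·(-2) + e_2·(-2) + e_3·(-1) + e_4·(1) = 0
Solving this homogeneous linear system for the smallest-integer solution (first nonzero entry positive) gives (2, -2, 1, 1).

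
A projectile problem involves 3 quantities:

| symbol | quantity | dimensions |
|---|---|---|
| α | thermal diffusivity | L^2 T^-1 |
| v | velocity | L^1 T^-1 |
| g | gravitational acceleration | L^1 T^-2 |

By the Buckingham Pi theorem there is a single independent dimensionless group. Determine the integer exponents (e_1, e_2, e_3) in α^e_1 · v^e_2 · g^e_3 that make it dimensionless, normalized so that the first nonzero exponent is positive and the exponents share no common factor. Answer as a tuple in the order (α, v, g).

L: e_1·(2) + e_2·(1) + e_3·(1) = 0
T: e_1·(-1) + e_2·(-1) + e_3·(-2) = 0
Solving this homogeneous linear system for the smallest-integer solution (first nonzero entry positive) gives (1, -3, 1).

(1, -3, 1)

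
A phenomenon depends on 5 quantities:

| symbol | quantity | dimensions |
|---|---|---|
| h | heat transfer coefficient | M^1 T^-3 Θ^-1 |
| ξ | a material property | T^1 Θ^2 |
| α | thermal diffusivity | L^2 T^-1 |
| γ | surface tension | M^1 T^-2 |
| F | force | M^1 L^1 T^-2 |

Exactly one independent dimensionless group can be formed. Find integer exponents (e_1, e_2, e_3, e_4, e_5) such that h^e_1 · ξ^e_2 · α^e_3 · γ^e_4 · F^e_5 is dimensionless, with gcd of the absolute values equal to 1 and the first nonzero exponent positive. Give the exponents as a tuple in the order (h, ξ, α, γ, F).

(2, 1, -1, -4, 2)

M: e_1·(1) + e_2·(0) + e_3·(0) + e_4·(1) + e_5·(1) = 0
L: e_1·(0) + e_2·(0) + e_3·(2) + e_4·(0) + e_5·(1) = 0
T: e_1·(-3) + e_2·(1) + e_3·(-1) + e_4·(-2) + e_5·(-2) = 0
Θ: e_1·(-1) + e_2·(2) + e_3·(0) + e_4·(0) + e_5·(0) = 0
Solving this homogeneous linear system for the smallest-integer solution (first nonzero entry positive) gives (2, 1, -1, -4, 2).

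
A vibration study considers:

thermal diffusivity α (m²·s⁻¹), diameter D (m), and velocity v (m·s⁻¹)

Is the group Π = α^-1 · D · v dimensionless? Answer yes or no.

yes

Sum the exponent of each base dimension across the product:
  M: −[α]_M + [D]_M + [v]_M = −(0) + (0) + (0) = 0
  L: −[α]_L + [D]_L + [v]_L = −(2) + (1) + (1) = 0
  T: −[α]_T + [D]_T + [v]_T = −(-1) + (0) + (-1) = 0
All base exponents vanish — dimensionless.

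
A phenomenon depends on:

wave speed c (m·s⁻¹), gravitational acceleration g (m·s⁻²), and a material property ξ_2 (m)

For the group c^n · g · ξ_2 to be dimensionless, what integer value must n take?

Balance the L exponent: (1)·n from c, plus (1) + (1) = 2 from the rest, must sum to zero.
n + 2 = 0, so n = -2.

-2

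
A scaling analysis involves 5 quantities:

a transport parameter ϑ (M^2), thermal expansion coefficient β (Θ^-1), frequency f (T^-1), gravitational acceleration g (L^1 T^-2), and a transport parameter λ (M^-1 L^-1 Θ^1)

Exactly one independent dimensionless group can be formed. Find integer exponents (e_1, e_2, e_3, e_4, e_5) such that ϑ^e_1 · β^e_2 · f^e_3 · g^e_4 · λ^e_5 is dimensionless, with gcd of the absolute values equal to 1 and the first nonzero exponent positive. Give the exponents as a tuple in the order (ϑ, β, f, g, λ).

M: e_1·(2) + e_2·(0) + e_3·(0) + e_4·(0) + e_5·(-1) = 0
L: e_1·(0) + e_2·(0) + e_3·(0) + e_4·(1) + e_5·(-1) = 0
T: e_1·(0) + e_2·(0) + e_3·(-1) + e_4·(-2) + e_5·(0) = 0
Θ: e_1·(0) + e_2·(-1) + e_3·(0) + e_4·(0) + e_5·(1) = 0
Solving this homogeneous linear system for the smallest-integer solution (first nonzero entry positive) gives (1, 2, -4, 2, 2).

(1, 2, -4, 2, 2)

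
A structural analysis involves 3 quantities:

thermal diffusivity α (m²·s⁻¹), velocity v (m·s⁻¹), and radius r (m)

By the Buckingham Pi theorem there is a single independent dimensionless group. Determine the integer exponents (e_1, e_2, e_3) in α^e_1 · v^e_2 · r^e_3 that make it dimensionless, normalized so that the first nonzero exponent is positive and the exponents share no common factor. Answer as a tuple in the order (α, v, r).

L: e_1·(2) + e_2·(1) + e_3·(1) = 0
T: e_1·(-1) + e_2·(-1) + e_3·(0) = 0
Solving this homogeneous linear system for the smallest-integer solution (first nonzero entry positive) gives (1, -1, -1).

(1, -1, -1)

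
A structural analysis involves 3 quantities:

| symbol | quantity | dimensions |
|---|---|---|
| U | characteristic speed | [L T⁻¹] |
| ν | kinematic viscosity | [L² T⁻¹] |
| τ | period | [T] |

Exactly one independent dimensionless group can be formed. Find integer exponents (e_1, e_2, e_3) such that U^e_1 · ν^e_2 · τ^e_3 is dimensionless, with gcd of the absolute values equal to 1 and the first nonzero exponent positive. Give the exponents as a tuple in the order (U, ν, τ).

L: e_1·(1) + e_2·(2) + e_3·(0) = 0
T: e_1·(-1) + e_2·(-1) + e_3·(1) = 0
Solving this homogeneous linear system for the smallest-integer solution (first nonzero entry positive) gives (2, -1, 1).

(2, -1, 1)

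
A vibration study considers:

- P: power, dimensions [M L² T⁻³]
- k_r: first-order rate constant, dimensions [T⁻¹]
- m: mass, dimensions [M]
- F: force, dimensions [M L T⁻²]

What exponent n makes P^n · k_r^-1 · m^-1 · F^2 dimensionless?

Balance the M exponent: (1)·n from P, plus −(0) − (1) + 2·(1) = 1 from the rest, must sum to zero.
n + 1 = 0, so n = -1.

-1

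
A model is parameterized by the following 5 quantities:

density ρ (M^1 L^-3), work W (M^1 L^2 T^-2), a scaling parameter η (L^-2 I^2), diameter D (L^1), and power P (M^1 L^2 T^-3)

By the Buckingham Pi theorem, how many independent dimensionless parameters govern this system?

There are 5 variables and 4 base dimensions (M, L, T, I).
The dimension matrix has rank 4.
Independent dimensionless groups: 5 − 4 = 1.

1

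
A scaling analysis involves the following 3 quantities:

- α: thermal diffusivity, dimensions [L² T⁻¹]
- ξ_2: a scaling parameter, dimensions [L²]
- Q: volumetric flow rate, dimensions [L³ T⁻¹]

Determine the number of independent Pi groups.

There are 3 variables and 2 base dimensions (L, T).
The dimension matrix has rank 2.
Independent dimensionless groups: 3 − 2 = 1.

1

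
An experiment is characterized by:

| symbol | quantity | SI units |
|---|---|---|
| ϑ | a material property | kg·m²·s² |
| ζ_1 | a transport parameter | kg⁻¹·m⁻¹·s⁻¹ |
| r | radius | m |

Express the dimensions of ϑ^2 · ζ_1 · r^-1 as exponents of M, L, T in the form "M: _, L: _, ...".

Collect each base-dimension exponent across the product:
  M: 2·(1) + (-1) − (0) = 1
  L: 2·(2) + (-1) − (1) = 2
  T: 2·(2) + (-1) − (0) = 3
So the dimensions are [M L² T³].

M: 1, L: 2, T: 3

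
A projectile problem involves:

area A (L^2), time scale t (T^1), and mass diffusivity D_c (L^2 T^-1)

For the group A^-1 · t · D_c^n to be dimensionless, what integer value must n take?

1

Balance the L exponent: (2)·n from D_c, plus −(2) + (0) = -2 from the rest, must sum to zero.
2n − 2 = 0, so n = 1.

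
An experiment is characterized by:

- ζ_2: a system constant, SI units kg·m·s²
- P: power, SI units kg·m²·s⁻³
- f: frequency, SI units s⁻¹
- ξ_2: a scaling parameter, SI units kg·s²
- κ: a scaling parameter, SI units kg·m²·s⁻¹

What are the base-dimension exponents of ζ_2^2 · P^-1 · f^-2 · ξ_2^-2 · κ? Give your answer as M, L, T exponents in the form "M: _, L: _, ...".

M: 0, L: 2, T: 4

Collect each base-dimension exponent across the product:
  M: 2·(1) − (1) − 2·(0) − 2·(1) + (1) = 0
  L: 2·(1) − (2) − 2·(0) − 2·(0) + (2) = 2
  T: 2·(2) − (-3) − 2·(-1) − 2·(2) + (-1) = 4
So the dimensions are [L² T⁴].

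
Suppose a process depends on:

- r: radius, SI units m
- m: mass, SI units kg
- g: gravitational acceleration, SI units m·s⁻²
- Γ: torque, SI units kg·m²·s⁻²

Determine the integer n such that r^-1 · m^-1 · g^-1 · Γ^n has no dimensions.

1

Balance the M exponent: (1)·n from Γ, plus −(0) − (1) − (0) = -1 from the rest, must sum to zero.
n − 1 = 0, so n = 1.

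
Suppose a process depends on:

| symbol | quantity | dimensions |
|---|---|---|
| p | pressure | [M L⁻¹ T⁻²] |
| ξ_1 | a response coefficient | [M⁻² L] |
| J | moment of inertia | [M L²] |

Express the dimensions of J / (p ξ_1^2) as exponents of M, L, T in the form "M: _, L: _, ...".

Collect each base-dimension exponent across the product:
  M: −(1) − 2·(-2) + (1) = 4
  L: −(-1) − 2·(1) + (2) = 1
  T: −(-2) − 2·(0) + (0) = 2
So the dimensions are [M⁴ L T²].

M: 4, L: 1, T: 2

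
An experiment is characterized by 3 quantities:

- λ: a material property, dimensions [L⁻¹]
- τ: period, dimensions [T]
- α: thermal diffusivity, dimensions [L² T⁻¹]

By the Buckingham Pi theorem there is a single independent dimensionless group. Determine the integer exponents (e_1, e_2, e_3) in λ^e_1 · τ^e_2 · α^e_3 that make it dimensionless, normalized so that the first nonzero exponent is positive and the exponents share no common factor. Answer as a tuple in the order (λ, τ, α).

(2, 1, 1)

L: e_1·(-1) + e_2·(0) + e_3·(2) = 0
T: e_1·(0) + e_2·(1) + e_3·(-1) = 0
Solving this homogeneous linear system for the smallest-integer solution (first nonzero entry positive) gives (2, 1, 1).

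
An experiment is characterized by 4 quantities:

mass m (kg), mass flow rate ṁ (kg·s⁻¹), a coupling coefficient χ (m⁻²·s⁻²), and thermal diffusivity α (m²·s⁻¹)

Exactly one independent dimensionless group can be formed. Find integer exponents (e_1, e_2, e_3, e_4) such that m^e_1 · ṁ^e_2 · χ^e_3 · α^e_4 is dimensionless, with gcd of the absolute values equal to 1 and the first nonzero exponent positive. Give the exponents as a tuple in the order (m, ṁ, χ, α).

(3, -3, 1, 1)

M: e_1·(1) + e_2·(1) + e_3·(0) + e_4·(0) = 0
L: e_1·(0) + e_2·(0) + e_3·(-2) + e_4·(2) = 0
T: e_1·(0) + e_2·(-1) + e_3·(-2) + e_4·(-1) = 0
Solving this homogeneous linear system for the smallest-integer solution (first nonzero entry positive) gives (3, -3, 1, 1).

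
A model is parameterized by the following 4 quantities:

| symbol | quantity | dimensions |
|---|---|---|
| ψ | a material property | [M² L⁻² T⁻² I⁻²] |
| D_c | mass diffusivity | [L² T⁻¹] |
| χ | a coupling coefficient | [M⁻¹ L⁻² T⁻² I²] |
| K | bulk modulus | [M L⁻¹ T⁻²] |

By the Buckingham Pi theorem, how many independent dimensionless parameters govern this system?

0

There are 4 variables and 4 base dimensions (M, L, T, I).
The dimension matrix has rank 4.
Independent dimensionless groups: 4 − 4 = 0.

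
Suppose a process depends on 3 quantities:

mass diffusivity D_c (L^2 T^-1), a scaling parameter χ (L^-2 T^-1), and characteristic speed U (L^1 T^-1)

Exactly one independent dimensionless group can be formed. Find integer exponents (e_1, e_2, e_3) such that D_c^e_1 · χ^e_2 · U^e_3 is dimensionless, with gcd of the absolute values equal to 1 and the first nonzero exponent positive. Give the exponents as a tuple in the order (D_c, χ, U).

(3, 1, -4)

L: e_1·(2) + e_2·(-2) + e_3·(1) = 0
T: e_1·(-1) + e_2·(-1) + e_3·(-1) = 0
Solving this homogeneous linear system for the smallest-integer solution (first nonzero entry positive) gives (3, 1, -4).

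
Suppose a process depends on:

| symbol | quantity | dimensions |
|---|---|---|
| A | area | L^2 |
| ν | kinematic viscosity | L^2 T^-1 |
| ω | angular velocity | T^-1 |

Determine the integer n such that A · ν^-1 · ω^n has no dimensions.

Balance the T exponent: (-1)·n from ω, plus (0) − (-1) = 1 from the rest, must sum to zero.
−n + 1 = 0, so n = 1.

1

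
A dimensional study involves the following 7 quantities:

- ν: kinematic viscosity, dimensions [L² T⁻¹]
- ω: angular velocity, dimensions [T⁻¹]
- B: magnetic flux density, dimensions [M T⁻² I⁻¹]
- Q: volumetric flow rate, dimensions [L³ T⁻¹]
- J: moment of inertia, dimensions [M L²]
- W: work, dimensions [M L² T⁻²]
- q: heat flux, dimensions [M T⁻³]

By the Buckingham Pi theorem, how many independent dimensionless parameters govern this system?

3

There are 7 variables and 4 base dimensions (M, L, T, I).
The dimension matrix has rank 4.
Independent dimensionless groups: 7 − 4 = 3.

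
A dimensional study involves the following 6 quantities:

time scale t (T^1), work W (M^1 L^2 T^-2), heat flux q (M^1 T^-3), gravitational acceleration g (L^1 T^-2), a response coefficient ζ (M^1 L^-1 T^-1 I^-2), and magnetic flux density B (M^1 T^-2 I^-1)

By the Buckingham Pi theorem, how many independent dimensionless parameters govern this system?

2

There are 6 variables and 4 base dimensions (M, L, T, I).
The dimension matrix has rank 4.
Independent dimensionless groups: 6 − 4 = 2.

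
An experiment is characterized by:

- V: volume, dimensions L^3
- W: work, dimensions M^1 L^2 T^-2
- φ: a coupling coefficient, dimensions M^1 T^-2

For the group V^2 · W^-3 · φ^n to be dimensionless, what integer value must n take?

Balance the M exponent: (1)·n from φ, plus 2·(0) − 3·(1) = -3 from the rest, must sum to zero.
n − 3 = 0, so n = 3.

3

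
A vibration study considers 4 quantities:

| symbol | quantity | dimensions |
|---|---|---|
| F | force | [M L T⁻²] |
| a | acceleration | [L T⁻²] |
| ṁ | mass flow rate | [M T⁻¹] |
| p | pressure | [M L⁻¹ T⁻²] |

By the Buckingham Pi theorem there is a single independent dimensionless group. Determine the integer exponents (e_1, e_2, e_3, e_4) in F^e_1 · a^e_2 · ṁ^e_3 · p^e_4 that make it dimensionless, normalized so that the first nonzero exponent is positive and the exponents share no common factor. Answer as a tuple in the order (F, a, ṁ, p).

M: e_1·(1) + e_2·(0) + e_3·(1) + e_4·(1) = 0
L: e_1·(1) + e_2·(1) + e_3·(0) + e_4·(-1) = 0
T: e_1·(-2) + e_2·(-2) + e_3·(-1) + e_4·(-2) = 0
Solving this homogeneous linear system for the smallest-integer solution (first nonzero entry positive) gives (3, -2, -4, 1).

(3, -2, -4, 1)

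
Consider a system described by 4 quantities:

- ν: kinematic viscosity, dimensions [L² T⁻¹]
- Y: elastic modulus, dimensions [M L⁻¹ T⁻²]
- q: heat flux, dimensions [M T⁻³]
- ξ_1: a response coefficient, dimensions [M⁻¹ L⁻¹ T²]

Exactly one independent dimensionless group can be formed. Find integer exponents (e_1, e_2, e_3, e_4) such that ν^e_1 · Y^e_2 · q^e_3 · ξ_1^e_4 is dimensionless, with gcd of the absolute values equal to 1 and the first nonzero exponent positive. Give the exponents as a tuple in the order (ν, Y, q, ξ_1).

(2, 3, -2, 1)

M: e_1·(0) + e_2·(1) + e_3·(1) + e_4·(-1) = 0
L: e_1·(2) + e_2·(-1) + e_3·(0) + e_4·(-1) = 0
T: e_1·(-1) + e_2·(-2) + e_3·(-3) + e_4·(2) = 0
Solving this homogeneous linear system for the smallest-integer solution (first nonzero entry positive) gives (2, 3, -2, 1).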